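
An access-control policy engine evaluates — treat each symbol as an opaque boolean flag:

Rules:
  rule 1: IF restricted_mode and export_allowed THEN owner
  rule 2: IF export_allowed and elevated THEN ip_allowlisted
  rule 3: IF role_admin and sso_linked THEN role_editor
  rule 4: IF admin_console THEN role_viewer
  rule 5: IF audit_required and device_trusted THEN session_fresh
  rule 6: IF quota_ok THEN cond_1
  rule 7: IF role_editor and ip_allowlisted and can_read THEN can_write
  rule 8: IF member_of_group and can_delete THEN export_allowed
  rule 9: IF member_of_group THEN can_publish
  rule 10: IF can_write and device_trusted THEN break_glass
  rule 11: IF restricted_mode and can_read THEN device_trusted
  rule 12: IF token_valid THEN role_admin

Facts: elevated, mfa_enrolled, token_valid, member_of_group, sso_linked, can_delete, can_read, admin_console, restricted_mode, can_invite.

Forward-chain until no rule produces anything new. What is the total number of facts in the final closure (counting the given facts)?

Round 1 — rule 4, rule 8, rule 9, rule 11, rule 12, derive role_viewer, export_allowed, can_publish, device_trusted, role_admin.
Round 2 — rule 1, rule 2, rule 3, derive owner, ip_allowlisted, role_editor.
Round 3 — rule 7, derive can_write.
Round 4 — rule 10, derive break_glass.
Closure: {admin_console, break_glass, can_delete, can_invite, can_publish, can_read, can_write, device_trusted, elevated, export_allowed, ip_allowlisted, member_of_group, mfa_enrolled, owner, restricted_mode, role_admin, role_editor, role_viewer, sso_linked, token_valid} — 20 facts.

20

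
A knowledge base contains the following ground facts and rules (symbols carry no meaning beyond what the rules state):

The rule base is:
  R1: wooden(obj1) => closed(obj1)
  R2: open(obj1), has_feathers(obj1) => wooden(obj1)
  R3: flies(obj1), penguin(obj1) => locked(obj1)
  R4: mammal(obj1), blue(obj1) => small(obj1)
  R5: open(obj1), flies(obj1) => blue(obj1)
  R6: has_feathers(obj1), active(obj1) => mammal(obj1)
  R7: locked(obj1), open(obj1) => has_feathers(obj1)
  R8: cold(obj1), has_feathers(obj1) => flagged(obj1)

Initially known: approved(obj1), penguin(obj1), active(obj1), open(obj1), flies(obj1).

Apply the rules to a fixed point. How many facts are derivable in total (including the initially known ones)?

Round 1 — R3, R5, derive locked(obj1), blue(obj1).
Round 2 — R7, derive has_feathers(obj1).
Round 3 — R2, R6, derive wooden(obj1), mammal(obj1).
Round 4 — R1, R4, derive closed(obj1), small(obj1).
Closure: {active(obj1), approved(obj1), blue(obj1), closed(obj1), flies(obj1), has_feathers(obj1), locked(obj1), mammal(obj1), open(obj1), penguin(obj1), small(obj1), wooden(obj1)} — 12 facts.

12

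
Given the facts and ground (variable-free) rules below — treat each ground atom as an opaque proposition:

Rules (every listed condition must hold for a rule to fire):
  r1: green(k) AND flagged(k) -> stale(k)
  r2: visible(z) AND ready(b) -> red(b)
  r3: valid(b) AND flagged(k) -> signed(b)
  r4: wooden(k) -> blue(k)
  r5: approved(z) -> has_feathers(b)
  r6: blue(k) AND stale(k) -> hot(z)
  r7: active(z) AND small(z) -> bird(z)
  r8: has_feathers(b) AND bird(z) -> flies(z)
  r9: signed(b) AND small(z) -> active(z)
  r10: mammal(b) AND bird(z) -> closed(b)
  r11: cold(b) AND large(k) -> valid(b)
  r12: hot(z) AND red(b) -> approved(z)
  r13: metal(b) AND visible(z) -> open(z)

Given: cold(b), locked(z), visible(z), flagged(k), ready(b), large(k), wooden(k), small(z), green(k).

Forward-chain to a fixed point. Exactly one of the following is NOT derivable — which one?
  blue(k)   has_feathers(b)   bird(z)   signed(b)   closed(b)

closed(b)

Round 1 fires r1, r2, r4, r11, giving stale(k), red(b), blue(k), valid(b).
Round 2 fires r3, r6, giving signed(b), hot(z).
Round 3 fires r9, r12, giving active(z), approved(z).
Round 4 fires r5, r7, giving has_feathers(b), bird(z).
Round 5 fires r8, giving flies(z).
Derived: blue(k) (round 1), bird(z) (round 4), has_feathers(b) (round 4), signed(b) (round 2). closed(b) never appears in any round.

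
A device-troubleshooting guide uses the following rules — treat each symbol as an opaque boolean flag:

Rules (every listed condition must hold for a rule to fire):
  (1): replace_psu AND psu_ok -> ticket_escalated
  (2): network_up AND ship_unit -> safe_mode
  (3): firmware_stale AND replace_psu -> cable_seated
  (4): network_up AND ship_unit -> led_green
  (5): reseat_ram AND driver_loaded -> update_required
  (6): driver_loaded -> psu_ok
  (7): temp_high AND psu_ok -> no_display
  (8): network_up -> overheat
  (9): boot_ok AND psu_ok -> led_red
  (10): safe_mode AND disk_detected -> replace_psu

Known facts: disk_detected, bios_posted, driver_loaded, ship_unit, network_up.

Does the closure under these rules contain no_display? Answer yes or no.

no

Round 1 — (2), (4), (6), (8), derive safe_mode, led_green, psu_ok, overheat.
Round 2 — (10), derive replace_psu.
Round 3 — (1), derive ticket_escalated.
Fixed point reached. no_display is concluded only by (7); (7) needs temp_high (never derived).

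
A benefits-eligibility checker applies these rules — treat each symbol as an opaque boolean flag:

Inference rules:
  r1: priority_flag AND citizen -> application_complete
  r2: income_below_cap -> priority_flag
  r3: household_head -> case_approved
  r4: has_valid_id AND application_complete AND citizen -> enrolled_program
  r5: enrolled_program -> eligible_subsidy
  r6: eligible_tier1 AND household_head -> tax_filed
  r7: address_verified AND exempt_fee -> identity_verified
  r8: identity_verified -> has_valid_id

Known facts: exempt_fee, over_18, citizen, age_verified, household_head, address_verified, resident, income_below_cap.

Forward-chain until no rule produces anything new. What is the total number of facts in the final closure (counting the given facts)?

15

Round 1: r2 [income_below_cap -> priority_flag]; r3 [household_head -> case_approved]; r7 [address_verified AND exempt_fee -> identity_verified]. Adds priority_flag, case_approved, identity_verified.
Round 2: r1 [priority_flag AND citizen -> application_complete]; r8 [identity_verified -> has_valid_id]. Adds application_complete, has_valid_id.
Round 3: r4 [has_valid_id AND application_complete AND citizen -> enrolled_program]. Adds enrolled_program.
Round 4: r5 [enrolled_program -> eligible_subsidy]. Adds eligible_subsidy.
Closure: {address_verified, age_verified, application_complete, case_approved, citizen, eligible_subsidy, enrolled_program, exempt_fee, has_valid_id, household_head, identity_verified, income_below_cap, over_18, priority_flag, resident} — 15 facts.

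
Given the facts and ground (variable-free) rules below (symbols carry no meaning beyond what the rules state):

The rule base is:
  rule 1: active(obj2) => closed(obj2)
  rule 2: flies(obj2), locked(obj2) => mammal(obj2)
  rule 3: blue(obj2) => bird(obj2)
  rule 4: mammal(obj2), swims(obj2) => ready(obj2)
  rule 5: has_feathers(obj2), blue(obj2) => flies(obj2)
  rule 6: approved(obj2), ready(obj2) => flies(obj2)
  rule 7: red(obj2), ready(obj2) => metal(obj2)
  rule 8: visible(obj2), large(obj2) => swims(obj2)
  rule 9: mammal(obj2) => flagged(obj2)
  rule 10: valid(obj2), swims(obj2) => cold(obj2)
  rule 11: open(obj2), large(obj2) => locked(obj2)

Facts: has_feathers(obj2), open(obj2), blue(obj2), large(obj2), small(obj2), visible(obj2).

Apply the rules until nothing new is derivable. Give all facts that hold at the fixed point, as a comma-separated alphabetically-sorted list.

[1] rule 3 [blue(obj2) => bird(obj2)]; rule 5 [has_feathers(obj2), blue(obj2) => flies(obj2)]; rule 8 [visible(obj2), large(obj2) => swims(obj2)]; rule 11 [open(obj2), large(obj2) => locked(obj2)]. ⇒ new: bird(obj2), flies(obj2), swims(obj2), locked(obj2).
[2] rule 2 [flies(obj2), locked(obj2) => mammal(obj2)]. ⇒ new: mammal(obj2).
[3] rule 4 [mammal(obj2), swims(obj2) => ready(obj2)]; rule 9 [mammal(obj2) => flagged(obj2)]. ⇒ new: ready(obj2), flagged(obj2).

bird(obj2), blue(obj2), flagged(obj2), flies(obj2), has_feathers(obj2), large(obj2), locked(obj2), mammal(obj2), open(obj2), ready(obj2), small(obj2), swims(obj2), visible(obj2)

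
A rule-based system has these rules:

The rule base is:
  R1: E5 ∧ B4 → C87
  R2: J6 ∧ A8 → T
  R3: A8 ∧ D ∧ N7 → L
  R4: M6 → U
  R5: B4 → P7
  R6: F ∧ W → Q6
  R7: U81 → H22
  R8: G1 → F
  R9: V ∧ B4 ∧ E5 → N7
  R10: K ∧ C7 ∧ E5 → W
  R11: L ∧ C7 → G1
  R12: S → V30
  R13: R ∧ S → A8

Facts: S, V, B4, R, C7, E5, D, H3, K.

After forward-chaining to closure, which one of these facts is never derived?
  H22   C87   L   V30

H22

Round 1 fires R1, R5, R9, R10, R12, R13, giving C87, P7, N7, W, V30, A8.
Round 2 fires R3, giving L.
Round 3 fires R11, giving G1.
Round 4 fires R8, giving F.
Round 5 fires R6, giving Q6.
Derived: V30 (round 1), C87 (round 1), L (round 2). H22 never appears in any round.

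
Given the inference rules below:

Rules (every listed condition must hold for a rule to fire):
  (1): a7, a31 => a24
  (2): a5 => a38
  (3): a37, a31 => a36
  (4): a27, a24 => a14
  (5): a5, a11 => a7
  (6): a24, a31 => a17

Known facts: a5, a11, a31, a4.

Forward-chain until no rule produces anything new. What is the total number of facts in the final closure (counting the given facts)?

Round 1 fires (2), (5), giving a38, a7.
Round 2 fires (1), giving a24.
Round 3 fires (6), giving a17.
Closure: {a11, a17, a24, a31, a38, a4, a5, a7} — 8 facts.

8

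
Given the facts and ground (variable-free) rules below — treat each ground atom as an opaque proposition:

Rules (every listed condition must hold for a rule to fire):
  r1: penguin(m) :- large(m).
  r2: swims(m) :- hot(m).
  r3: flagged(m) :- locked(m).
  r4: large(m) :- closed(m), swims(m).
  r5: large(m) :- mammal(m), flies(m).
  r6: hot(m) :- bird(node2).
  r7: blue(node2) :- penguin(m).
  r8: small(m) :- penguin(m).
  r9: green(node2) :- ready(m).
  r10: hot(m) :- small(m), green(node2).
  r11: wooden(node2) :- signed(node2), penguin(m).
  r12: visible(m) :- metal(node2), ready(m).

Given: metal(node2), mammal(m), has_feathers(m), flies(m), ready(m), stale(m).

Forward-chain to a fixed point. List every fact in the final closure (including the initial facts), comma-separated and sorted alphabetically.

Round 1: r5 [large(m) :- mammal(m), flies(m).]; r9 [green(node2) :- ready(m).]; r12 [visible(m) :- metal(node2), ready(m).]. Adds large(m), green(node2), visible(m).
Round 2: r1 [penguin(m) :- large(m).]. Adds penguin(m).
Round 3: r7 [blue(node2) :- penguin(m).]; r8 [small(m) :- penguin(m).]. Adds blue(node2), small(m).
Round 4: r10 [hot(m) :- small(m), green(node2).]. Adds hot(m).
Round 5: r2 [swims(m) :- hot(m).]. Adds swims(m).

blue(node2), flies(m), green(node2), has_feathers(m), hot(m), large(m), mammal(m), metal(node2), penguin(m), ready(m), small(m), stale(m), swims(m), visible(m)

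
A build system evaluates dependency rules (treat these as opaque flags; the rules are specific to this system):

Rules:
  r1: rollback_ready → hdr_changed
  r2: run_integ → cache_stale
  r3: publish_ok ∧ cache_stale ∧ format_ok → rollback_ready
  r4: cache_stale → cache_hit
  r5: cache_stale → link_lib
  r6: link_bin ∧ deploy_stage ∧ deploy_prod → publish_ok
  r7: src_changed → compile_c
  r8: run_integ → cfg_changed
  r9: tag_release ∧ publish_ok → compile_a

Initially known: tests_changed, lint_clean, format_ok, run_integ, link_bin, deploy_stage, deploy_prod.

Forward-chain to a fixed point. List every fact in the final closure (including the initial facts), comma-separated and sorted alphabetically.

cache_hit, cache_stale, cfg_changed, deploy_prod, deploy_stage, format_ok, hdr_changed, link_bin, link_lib, lint_clean, publish_ok, rollback_ready, run_integ, tests_changed

Round 1: r2 [run_integ → cache_stale]; r6 [link_bin ∧ deploy_stage ∧ deploy_prod → publish_ok]; r8 [run_integ → cfg_changed]. Adds cache_stale, publish_ok, cfg_changed.
Round 2: r3 [publish_ok ∧ cache_stale ∧ format_ok → rollback_ready]; r4 [cache_stale → cache_hit]; r5 [cache_stale → link_lib]. Adds rollback_ready, cache_hit, link_lib.
Round 3: r1 [rollback_ready → hdr_changed]. Adds hdr_changed.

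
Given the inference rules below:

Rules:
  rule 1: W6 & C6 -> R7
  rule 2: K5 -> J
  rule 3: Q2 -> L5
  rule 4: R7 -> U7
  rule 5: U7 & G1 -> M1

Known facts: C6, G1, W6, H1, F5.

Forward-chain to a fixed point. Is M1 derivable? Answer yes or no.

yes

Round 1 fires rule 1, giving R7.
Round 2 fires rule 4, giving U7.
Round 3 fires rule 5, giving M1.
M1 appears in round 3, so it is derivable.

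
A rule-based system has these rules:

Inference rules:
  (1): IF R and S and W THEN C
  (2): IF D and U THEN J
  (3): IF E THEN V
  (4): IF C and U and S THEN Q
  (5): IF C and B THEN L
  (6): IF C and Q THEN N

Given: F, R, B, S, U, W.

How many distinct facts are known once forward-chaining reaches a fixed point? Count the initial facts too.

10

Round 1: (1) [IF R and S and W THEN C]. Adds C.
Round 2: (4) [IF C and U and S THEN Q]; (5) [IF C and B THEN L]. Adds Q, L.
Round 3: (6) [IF C and Q THEN N]. Adds N.
Closure: {B, C, F, L, N, Q, R, S, U, W} — 10 facts.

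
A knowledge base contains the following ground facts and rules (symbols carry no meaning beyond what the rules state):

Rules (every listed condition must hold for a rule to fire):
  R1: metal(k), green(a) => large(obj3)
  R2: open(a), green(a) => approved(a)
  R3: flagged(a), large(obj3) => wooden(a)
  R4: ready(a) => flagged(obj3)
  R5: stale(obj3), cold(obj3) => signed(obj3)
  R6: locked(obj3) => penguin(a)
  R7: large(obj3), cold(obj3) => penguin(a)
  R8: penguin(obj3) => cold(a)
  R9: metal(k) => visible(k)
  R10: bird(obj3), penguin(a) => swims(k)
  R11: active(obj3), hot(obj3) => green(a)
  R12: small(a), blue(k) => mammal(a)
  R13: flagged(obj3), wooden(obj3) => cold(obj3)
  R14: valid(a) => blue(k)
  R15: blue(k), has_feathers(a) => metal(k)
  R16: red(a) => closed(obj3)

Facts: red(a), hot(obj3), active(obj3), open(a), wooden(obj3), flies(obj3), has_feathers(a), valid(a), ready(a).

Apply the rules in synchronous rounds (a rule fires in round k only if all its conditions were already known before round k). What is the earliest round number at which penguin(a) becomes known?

Round 1 fires R4, R11, R14, R16, giving flagged(obj3), green(a), blue(k), closed(obj3).
Round 2 fires R2, R13, R15, giving approved(a), cold(obj3), metal(k).
Round 3 fires R1, R9, giving large(obj3), visible(k).
Round 4 fires R7, giving penguin(a).
penguin(a) first appears in round 4.

4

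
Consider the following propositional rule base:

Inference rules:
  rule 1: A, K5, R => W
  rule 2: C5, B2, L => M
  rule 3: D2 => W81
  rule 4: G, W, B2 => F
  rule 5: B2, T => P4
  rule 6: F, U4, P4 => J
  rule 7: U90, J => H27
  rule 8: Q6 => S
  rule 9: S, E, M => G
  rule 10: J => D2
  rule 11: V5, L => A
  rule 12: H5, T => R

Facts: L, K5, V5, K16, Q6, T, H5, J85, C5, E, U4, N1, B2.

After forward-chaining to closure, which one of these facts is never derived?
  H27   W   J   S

H27

Round 1 — rule 2, rule 5, rule 8, rule 11, rule 12, derive M, P4, S, A, R.
Round 2 — rule 1, rule 9, derive W, G.
Round 3 — rule 4, derive F.
Round 4 — rule 6, derive J.
Round 5 — rule 10, derive D2.
Round 6 — rule 3, derive W81.
Derived: J (round 4), W (round 2), S (round 1). H27 never appears in any round.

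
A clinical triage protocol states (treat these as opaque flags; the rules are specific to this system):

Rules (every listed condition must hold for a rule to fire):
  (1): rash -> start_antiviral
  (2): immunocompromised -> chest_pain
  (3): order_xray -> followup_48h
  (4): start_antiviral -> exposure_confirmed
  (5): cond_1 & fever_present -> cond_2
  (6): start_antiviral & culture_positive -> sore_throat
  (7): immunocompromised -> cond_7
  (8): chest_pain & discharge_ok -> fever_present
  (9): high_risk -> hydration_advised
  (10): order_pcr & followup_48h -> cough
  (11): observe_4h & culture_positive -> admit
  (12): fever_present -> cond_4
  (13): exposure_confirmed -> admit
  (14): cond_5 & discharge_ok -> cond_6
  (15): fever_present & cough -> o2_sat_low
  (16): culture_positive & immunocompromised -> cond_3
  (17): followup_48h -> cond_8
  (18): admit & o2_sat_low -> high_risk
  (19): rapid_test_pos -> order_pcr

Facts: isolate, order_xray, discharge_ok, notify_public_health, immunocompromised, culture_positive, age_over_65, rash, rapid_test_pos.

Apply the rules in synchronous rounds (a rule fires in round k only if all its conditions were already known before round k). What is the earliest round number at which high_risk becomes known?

4

Round 1: (1) [rash -> start_antiviral]; (2) [immunocompromised -> chest_pain]; (3) [order_xray -> followup_48h]; (7) [immunocompromised -> cond_7]; (16) [culture_positive & immunocompromised -> cond_3]; (19) [rapid_test_pos -> order_pcr]. Adds start_antiviral, chest_pain, followup_48h, cond_7, cond_3, order_pcr.
Round 2: (4) [start_antiviral -> exposure_confirmed]; (6) [start_antiviral & culture_positive -> sore_throat]; (8) [chest_pain & discharge_ok -> fever_present]; (10) [order_pcr & followup_48h -> cough]; (17) [followup_48h -> cond_8]. Adds exposure_confirmed, sore_throat, fever_present, cough, cond_8.
Round 3: (12) [fever_present -> cond_4]; (13) [exposure_confirmed -> admit]; (15) [fever_present & cough -> o2_sat_low]. Adds cond_4, admit, o2_sat_low.
Round 4: (18) [admit & o2_sat_low -> high_risk]. Adds high_risk.
high_risk first appears in round 4.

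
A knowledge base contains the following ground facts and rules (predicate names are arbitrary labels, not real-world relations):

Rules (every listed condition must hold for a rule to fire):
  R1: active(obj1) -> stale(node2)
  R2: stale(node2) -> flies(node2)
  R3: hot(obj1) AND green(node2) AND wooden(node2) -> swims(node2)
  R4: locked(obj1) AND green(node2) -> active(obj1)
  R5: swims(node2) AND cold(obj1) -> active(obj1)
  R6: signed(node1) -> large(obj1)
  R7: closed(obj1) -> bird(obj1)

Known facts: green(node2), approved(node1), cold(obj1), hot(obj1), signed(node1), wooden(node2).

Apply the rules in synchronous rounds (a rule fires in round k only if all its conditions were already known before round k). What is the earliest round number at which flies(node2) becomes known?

4

Round 1 fires R3, R6, giving swims(node2), large(obj1).
Round 2 fires R5, giving active(obj1).
Round 3 fires R1, giving stale(node2).
Round 4 fires R2, giving flies(node2).
flies(node2) first appears in round 4.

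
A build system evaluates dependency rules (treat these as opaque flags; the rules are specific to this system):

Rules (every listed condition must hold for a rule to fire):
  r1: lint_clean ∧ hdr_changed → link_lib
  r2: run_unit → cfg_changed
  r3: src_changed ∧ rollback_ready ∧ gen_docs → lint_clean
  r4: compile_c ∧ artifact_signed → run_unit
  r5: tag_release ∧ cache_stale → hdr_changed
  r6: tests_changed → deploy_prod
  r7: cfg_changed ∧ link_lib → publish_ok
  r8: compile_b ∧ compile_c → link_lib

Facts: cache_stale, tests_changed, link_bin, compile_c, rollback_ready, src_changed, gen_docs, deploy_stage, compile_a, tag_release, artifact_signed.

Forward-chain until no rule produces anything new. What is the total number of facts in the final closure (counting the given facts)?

18

[1] r3 [src_changed ∧ rollback_ready ∧ gen_docs → lint_clean]; r4 [compile_c ∧ artifact_signed → run_unit]; r5 [tag_release ∧ cache_stale → hdr_changed]; r6 [tests_changed → deploy_prod]. ⇒ new: lint_clean, run_unit, hdr_changed, deploy_prod.
[2] r1 [lint_clean ∧ hdr_changed → link_lib]; r2 [run_unit → cfg_changed]. ⇒ new: link_lib, cfg_changed.
[3] r7 [cfg_changed ∧ link_lib → publish_ok]. ⇒ new: publish_ok.
Closure: {artifact_signed, cache_stale, cfg_changed, compile_a, compile_c, deploy_prod, deploy_stage, gen_docs, hdr_changed, link_bin, link_lib, lint_clean, publish_ok, rollback_ready, run_unit, src_changed, tag_release, tests_changed} — 18 facts.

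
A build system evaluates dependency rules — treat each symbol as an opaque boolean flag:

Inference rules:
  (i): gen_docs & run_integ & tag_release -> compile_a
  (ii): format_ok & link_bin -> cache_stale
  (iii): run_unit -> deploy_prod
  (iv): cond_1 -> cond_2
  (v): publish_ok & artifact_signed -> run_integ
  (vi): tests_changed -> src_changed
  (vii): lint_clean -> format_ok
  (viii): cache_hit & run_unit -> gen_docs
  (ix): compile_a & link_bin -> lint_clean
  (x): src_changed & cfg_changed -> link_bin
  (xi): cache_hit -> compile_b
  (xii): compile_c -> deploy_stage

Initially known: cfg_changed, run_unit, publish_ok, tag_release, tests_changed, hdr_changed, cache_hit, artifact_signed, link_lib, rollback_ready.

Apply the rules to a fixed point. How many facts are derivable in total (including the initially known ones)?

Round 1 — (iii), (v), (vi), (viii), (xi), derive deploy_prod, run_integ, src_changed, gen_docs, compile_b.
Round 2 — (i), (x), derive compile_a, link_bin.
Round 3 — (ix), derive lint_clean.
Round 4 — (vii), derive format_ok.
Round 5 — (ii), derive cache_stale.
Closure: {artifact_signed, cache_hit, cache_stale, cfg_changed, compile_a, compile_b, deploy_prod, format_ok, gen_docs, hdr_changed, link_bin, link_lib, lint_clean, publish_ok, rollback_ready, run_integ, run_unit, src_changed, tag_release, tests_changed} — 20 facts.

20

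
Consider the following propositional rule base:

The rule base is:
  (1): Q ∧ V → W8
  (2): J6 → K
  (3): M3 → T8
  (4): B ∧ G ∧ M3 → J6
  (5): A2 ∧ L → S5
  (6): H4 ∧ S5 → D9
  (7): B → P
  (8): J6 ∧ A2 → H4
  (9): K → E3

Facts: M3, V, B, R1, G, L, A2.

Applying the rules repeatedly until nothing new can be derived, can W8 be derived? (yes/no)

no

Round 1 fires (3), (4), (5), (7), giving T8, J6, S5, P.
Round 2 fires (2), (8), giving K, H4.
Round 3 fires (6), (9), giving D9, E3.
Fixed point reached. W8 is concluded only by (1); (1) needs Q (never derived).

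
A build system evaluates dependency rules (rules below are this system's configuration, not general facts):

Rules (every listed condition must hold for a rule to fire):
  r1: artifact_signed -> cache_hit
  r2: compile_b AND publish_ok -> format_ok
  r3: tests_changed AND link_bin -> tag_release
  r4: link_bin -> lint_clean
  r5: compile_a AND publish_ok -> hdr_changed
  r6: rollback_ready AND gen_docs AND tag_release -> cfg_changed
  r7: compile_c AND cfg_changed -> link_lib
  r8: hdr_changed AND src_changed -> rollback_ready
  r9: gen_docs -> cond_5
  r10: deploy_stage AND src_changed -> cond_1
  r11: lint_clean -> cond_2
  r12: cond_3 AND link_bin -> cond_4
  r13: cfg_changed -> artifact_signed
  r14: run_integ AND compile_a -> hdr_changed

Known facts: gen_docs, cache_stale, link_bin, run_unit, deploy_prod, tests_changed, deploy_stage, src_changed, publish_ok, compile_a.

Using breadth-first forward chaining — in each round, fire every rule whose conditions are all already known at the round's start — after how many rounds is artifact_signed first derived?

Round 1 fires r3, r4, r5, r9, r10, giving tag_release, lint_clean, hdr_changed, cond_5, cond_1.
Round 2 fires r8, r11, giving rollback_ready, cond_2.
Round 3 fires r6, giving cfg_changed.
Round 4 fires r13, giving artifact_signed.
artifact_signed first appears in round 4.

4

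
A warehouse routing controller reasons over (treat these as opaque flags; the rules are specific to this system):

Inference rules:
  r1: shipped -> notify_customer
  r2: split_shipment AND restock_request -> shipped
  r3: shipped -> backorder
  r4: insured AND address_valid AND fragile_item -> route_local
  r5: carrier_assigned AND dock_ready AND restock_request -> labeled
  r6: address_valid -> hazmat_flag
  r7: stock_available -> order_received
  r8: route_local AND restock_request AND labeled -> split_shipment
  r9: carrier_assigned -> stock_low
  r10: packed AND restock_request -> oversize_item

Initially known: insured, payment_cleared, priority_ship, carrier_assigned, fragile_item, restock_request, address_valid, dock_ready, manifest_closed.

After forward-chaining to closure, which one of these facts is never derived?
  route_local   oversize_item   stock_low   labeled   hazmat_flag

oversize_item

Round 1: r4 [insured AND address_valid AND fragile_item -> route_local]; r5 [carrier_assigned AND dock_ready AND restock_request -> labeled]; r6 [address_valid -> hazmat_flag]; r9 [carrier_assigned -> stock_low]. Adds route_local, labeled, hazmat_flag, stock_low.
Round 2: r8 [route_local AND restock_request AND labeled -> split_shipment]. Adds split_shipment.
Round 3: r2 [split_shipment AND restock_request -> shipped]. Adds shipped.
Round 4: r1 [shipped -> notify_customer]; r3 [shipped -> backorder]. Adds notify_customer, backorder.
Derived: hazmat_flag (round 1), labeled (round 1), stock_low (round 1), route_local (round 1). oversize_item never appears in any round.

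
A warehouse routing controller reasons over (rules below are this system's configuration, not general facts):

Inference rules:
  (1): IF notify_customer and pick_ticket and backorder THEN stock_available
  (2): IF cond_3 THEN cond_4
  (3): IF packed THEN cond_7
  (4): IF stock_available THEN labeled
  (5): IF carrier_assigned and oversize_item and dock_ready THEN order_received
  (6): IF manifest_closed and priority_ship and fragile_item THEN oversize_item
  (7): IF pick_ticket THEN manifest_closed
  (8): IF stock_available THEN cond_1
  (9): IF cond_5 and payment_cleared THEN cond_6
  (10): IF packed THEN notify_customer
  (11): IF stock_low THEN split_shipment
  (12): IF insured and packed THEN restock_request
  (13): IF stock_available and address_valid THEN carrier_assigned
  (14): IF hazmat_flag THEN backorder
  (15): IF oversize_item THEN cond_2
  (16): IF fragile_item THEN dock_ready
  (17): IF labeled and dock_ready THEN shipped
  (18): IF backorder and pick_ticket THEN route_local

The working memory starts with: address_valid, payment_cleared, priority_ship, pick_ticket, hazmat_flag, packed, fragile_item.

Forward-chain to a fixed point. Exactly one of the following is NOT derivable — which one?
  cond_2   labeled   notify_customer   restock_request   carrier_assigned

restock_request

Round 1 — (3), (7), (10), (14), (16), derive cond_7, manifest_closed, notify_customer, backorder, dock_ready.
Round 2 — (1), (6), (18), derive stock_available, oversize_item, route_local.
Round 3 — (4), (8), (13), (15), derive labeled, cond_1, carrier_assigned, cond_2.
Round 4 — (5), (17), derive order_received, shipped.
Derived: notify_customer (round 1), labeled (round 3), cond_2 (round 3), carrier_assigned (round 3). restock_request never appears in any round.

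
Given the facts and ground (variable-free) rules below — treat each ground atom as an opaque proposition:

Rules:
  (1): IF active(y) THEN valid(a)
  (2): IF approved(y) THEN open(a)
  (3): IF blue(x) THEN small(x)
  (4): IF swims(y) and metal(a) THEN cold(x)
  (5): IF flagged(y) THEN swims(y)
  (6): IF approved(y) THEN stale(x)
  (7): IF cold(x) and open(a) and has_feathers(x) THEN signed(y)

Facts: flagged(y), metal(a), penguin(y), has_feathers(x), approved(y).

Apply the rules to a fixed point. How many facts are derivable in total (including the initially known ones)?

Round 1: (2) [IF approved(y) THEN open(a)]; (5) [IF flagged(y) THEN swims(y)]; (6) [IF approved(y) THEN stale(x)]. Adds open(a), swims(y), stale(x).
Round 2: (4) [IF swims(y) and metal(a) THEN cold(x)]. Adds cold(x).
Round 3: (7) [IF cold(x) and open(a) and has_feathers(x) THEN signed(y)]. Adds signed(y).
Closure: {approved(y), cold(x), flagged(y), has_feathers(x), metal(a), open(a), penguin(y), signed(y), stale(x), swims(y)} — 10 facts.

10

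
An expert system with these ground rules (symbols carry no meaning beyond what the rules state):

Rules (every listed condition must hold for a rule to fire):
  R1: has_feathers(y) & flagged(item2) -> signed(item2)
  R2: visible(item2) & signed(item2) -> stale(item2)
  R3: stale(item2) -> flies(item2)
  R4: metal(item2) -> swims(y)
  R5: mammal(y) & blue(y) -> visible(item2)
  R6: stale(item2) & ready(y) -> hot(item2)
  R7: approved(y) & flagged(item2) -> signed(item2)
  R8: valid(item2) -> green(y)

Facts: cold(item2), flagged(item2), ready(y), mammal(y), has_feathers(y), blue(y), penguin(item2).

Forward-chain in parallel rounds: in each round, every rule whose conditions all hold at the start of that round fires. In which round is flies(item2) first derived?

3

Round 1 fires R1, R5, giving signed(item2), visible(item2).
Round 2 fires R2, giving stale(item2).
Round 3 fires R3, R6, giving flies(item2), hot(item2).
flies(item2) first appears in round 3.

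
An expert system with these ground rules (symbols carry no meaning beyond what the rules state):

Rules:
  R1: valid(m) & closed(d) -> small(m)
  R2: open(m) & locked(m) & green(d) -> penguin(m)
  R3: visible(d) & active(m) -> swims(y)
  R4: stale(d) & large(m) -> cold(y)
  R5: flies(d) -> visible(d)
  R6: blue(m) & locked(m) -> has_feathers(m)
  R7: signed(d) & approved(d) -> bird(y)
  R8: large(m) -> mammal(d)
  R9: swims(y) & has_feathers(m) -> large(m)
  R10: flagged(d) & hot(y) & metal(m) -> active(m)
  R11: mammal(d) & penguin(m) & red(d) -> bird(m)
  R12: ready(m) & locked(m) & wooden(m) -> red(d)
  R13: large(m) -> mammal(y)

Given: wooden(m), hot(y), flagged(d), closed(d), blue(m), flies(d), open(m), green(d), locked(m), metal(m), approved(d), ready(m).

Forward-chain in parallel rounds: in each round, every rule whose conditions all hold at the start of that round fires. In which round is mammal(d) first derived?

Round 1: R2 [open(m) & locked(m) & green(d) -> penguin(m)]; R5 [flies(d) -> visible(d)]; R6 [blue(m) & locked(m) -> has_feathers(m)]; R10 [flagged(d) & hot(y) & metal(m) -> active(m)]; R12 [ready(m) & locked(m) & wooden(m) -> red(d)]. Adds penguin(m), visible(d), has_feathers(m), active(m), red(d).
Round 2: R3 [visible(d) & active(m) -> swims(y)]. Adds swims(y).
Round 3: R9 [swims(y) & has_feathers(m) -> large(m)]. Adds large(m).
Round 4: R8 [large(m) -> mammal(d)]; R13 [large(m) -> mammal(y)]. Adds mammal(d), mammal(y).
mammal(d) first appears in round 4.

4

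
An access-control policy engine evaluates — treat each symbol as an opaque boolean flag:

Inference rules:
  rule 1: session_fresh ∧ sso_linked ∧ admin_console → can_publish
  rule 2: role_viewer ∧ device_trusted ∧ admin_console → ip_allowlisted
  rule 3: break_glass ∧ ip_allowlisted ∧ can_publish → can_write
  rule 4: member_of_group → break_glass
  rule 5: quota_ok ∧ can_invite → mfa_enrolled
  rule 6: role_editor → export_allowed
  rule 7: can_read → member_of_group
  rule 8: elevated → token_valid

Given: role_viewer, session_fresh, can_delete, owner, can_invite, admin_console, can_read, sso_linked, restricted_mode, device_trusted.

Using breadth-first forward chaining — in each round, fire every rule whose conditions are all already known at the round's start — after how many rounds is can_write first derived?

3

[1] rule 1 [session_fresh ∧ sso_linked ∧ admin_console → can_publish]; rule 2 [role_viewer ∧ device_trusted ∧ admin_console → ip_allowlisted]; rule 7 [can_read → member_of_group]. ⇒ new: can_publish, ip_allowlisted, member_of_group.
[2] rule 4 [member_of_group → break_glass]. ⇒ new: break_glass.
[3] rule 3 [break_glass ∧ ip_allowlisted ∧ can_publish → can_write]. ⇒ new: can_write.
can_write first appears in round 3.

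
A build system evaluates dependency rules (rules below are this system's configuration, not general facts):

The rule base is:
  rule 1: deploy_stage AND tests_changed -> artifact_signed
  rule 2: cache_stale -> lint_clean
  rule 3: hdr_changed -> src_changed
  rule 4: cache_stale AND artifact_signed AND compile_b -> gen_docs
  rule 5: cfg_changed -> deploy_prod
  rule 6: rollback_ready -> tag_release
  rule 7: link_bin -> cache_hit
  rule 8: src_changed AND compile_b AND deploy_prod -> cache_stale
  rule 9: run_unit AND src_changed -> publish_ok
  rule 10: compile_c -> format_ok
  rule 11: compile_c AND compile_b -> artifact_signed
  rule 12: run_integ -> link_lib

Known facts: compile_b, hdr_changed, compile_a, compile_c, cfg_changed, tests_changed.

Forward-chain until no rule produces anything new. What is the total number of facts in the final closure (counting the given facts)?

13

[1] rule 3 [hdr_changed -> src_changed]; rule 5 [cfg_changed -> deploy_prod]; rule 10 [compile_c -> format_ok]; rule 11 [compile_c AND compile_b -> artifact_signed]. ⇒ new: src_changed, deploy_prod, format_ok, artifact_signed.
[2] rule 8 [src_changed AND compile_b AND deploy_prod -> cache_stale]. ⇒ new: cache_stale.
[3] rule 2 [cache_stale -> lint_clean]; rule 4 [cache_stale AND artifact_signed AND compile_b -> gen_docs]. ⇒ new: lint_clean, gen_docs.
Closure: {artifact_signed, cache_stale, cfg_changed, compile_a, compile_b, compile_c, deploy_prod, format_ok, gen_docs, hdr_changed, lint_clean, src_changed, tests_changed} — 13 facts.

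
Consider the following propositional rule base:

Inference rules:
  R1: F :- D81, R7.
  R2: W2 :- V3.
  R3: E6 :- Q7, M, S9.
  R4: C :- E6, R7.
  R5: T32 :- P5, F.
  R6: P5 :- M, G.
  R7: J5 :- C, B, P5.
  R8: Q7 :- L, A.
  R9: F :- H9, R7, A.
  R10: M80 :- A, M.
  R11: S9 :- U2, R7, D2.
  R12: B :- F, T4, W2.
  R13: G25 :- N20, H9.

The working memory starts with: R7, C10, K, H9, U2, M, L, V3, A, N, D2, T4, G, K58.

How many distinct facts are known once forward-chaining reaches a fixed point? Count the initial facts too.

Round 1 — R2, R6, R8, R9, R10, R11, derive W2, P5, Q7, F, M80, S9.
Round 2 — R3, R5, R12, derive E6, T32, B.
Round 3 — R4, derive C.
Round 4 — R7, derive J5.
Closure: {A, B, C, C10, D2, E6, F, G, H9, J5, K, K58, L, M, M80, N, P5, Q7, R7, S9, T32, T4, U2, V3, W2} — 25 facts.

25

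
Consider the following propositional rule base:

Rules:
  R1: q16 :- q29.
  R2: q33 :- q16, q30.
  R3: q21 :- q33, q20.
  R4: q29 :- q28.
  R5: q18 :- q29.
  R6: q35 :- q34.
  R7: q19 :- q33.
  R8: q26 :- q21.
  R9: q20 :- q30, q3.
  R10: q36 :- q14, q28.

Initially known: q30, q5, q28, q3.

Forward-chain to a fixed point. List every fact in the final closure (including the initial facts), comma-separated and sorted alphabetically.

Round 1 — R4, R9, derive q29, q20.
Round 2 — R1, R5, derive q16, q18.
Round 3 — R2, derive q33.
Round 4 — R3, R7, derive q21, q19.
Round 5 — R8, derive q26.

q16, q18, q19, q20, q21, q26, q28, q29, q3, q30, q33, q5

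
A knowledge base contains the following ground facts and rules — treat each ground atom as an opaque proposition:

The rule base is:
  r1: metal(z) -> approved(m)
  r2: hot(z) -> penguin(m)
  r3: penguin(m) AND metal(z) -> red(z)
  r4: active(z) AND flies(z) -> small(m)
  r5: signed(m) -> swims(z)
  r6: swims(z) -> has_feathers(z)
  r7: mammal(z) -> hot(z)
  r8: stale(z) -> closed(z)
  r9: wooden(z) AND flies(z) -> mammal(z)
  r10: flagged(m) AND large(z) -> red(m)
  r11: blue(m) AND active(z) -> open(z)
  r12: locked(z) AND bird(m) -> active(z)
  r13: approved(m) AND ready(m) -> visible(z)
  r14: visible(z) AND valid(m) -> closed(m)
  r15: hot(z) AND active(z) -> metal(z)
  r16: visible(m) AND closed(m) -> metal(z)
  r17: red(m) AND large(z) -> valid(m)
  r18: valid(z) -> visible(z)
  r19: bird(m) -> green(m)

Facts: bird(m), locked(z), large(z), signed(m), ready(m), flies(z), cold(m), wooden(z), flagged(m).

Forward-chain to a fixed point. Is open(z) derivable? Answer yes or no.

Round 1: r5 [signed(m) -> swims(z)]; r9 [wooden(z) AND flies(z) -> mammal(z)]; r10 [flagged(m) AND large(z) -> red(m)]; r12 [locked(z) AND bird(m) -> active(z)]; r19 [bird(m) -> green(m)]. New: swims(z), mammal(z), red(m), active(z), green(m).
Round 2: r4 [active(z) AND flies(z) -> small(m)]; r6 [swims(z) -> has_feathers(z)]; r7 [mammal(z) -> hot(z)]; r17 [red(m) AND large(z) -> valid(m)]. New: small(m), has_feathers(z), hot(z), valid(m).
Round 3: r2 [hot(z) -> penguin(m)]; r15 [hot(z) AND active(z) -> metal(z)]. New: penguin(m), metal(z).
Round 4: r1 [metal(z) -> approved(m)]; r3 [penguin(m) AND metal(z) -> red(z)]. New: approved(m), red(z).
Round 5: r13 [approved(m) AND ready(m) -> visible(z)]. New: visible(z).
Round 6: r14 [visible(z) AND valid(m) -> closed(m)]. New: closed(m).
Fixed point reached. open(z) is concluded only by r11; r11 needs blue(m) (never derived).

no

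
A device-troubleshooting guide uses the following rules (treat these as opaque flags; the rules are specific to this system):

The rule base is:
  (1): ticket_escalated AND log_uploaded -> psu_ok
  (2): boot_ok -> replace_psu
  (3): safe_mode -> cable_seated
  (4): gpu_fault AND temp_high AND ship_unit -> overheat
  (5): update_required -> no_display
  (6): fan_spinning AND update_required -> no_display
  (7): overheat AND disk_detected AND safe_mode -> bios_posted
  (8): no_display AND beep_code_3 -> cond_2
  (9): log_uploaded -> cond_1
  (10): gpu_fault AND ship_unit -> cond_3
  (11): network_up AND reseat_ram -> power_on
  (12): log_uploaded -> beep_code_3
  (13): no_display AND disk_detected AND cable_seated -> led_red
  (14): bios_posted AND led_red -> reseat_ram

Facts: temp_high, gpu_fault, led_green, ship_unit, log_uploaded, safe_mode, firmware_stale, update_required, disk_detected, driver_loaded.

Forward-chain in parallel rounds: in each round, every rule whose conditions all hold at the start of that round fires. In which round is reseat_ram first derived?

[1] (3) [safe_mode -> cable_seated]; (4) [gpu_fault AND temp_high AND ship_unit -> overheat]; (5) [update_required -> no_display]; (9) [log_uploaded -> cond_1]; (10) [gpu_fault AND ship_unit -> cond_3]; (12) [log_uploaded -> beep_code_3]. ⇒ new: cable_seated, overheat, no_display, cond_1, cond_3, beep_code_3.
[2] (7) [overheat AND disk_detected AND safe_mode -> bios_posted]; (8) [no_display AND beep_code_3 -> cond_2]; (13) [no_display AND disk_detected AND cable_seated -> led_red]. ⇒ new: bios_posted, cond_2, led_red.
[3] (14) [bios_posted AND led_red -> reseat_ram]. ⇒ new: reseat_ram.
reseat_ram first appears in round 3.

3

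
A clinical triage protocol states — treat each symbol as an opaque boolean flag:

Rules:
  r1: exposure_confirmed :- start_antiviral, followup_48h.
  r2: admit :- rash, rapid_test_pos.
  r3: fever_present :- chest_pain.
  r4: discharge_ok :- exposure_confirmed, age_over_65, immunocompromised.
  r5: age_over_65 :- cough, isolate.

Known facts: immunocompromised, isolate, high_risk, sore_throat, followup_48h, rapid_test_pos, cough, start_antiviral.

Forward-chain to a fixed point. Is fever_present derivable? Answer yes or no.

Round 1 fires r1, r5, giving exposure_confirmed, age_over_65.
Round 2 fires r4, giving discharge_ok.
Fixed point reached. fever_present is concluded only by r3; r3 needs chest_pain (never derived).

no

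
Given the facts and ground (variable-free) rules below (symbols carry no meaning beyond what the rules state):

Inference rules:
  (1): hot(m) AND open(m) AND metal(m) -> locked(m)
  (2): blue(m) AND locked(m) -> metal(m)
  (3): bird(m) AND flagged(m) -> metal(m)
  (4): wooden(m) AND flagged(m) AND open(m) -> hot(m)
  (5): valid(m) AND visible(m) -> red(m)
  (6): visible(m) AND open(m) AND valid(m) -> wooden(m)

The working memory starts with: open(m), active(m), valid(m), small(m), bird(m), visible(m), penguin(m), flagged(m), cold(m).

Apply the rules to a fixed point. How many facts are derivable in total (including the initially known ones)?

Round 1: (3) [bird(m) AND flagged(m) -> metal(m)]; (5) [valid(m) AND visible(m) -> red(m)]; (6) [visible(m) AND open(m) AND valid(m) -> wooden(m)]. Adds metal(m), red(m), wooden(m).
Round 2: (4) [wooden(m) AND flagged(m) AND open(m) -> hot(m)]. Adds hot(m).
Round 3: (1) [hot(m) AND open(m) AND metal(m) -> locked(m)]. Adds locked(m).
Closure: {active(m), bird(m), cold(m), flagged(m), hot(m), locked(m), metal(m), open(m), penguin(m), red(m), small(m), valid(m), visible(m), wooden(m)} — 14 facts.

14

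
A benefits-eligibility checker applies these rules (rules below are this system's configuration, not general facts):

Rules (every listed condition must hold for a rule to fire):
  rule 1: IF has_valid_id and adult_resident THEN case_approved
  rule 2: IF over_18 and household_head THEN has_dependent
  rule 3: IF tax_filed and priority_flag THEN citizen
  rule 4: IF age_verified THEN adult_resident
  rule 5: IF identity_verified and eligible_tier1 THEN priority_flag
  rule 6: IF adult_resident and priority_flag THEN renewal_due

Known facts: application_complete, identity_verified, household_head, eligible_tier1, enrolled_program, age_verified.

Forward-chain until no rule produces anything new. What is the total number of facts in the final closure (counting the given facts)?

Round 1: rule 4 [IF age_verified THEN adult_resident]; rule 5 [IF identity_verified and eligible_tier1 THEN priority_flag]. Adds adult_resident, priority_flag.
Round 2: rule 6 [IF adult_resident and priority_flag THEN renewal_due]. Adds renewal_due.
Closure: {adult_resident, age_verified, application_complete, eligible_tier1, enrolled_program, household_head, identity_verified, priority_flag, renewal_due} — 9 facts.

9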